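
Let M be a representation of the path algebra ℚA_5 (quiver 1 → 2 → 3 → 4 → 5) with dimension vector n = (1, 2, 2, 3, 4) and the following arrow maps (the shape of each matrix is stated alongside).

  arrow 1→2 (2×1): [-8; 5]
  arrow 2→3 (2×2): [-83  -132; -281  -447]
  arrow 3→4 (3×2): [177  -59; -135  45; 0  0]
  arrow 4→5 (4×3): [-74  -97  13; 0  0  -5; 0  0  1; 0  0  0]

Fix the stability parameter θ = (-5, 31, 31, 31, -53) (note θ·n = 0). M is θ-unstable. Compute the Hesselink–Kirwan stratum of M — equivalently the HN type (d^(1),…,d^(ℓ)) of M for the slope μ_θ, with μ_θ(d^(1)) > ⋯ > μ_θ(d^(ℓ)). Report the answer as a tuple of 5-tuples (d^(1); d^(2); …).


Interval decomposition of M: I[1,5], I[2,3], I[4,4], I[4,5], I[5,5]^2.
HN type (ℓ=5): μ^(1)=31; μ^(2)=10; μ^(3)=-5; μ^(4)=-11; μ^(5)=-53

((0, 1, 1, 1, 0); (0, 1, 1, 1, 1); (1, 0, 0, 0, 0); (0, 0, 0, 1, 1); (0, 0, 0, 0, 2))


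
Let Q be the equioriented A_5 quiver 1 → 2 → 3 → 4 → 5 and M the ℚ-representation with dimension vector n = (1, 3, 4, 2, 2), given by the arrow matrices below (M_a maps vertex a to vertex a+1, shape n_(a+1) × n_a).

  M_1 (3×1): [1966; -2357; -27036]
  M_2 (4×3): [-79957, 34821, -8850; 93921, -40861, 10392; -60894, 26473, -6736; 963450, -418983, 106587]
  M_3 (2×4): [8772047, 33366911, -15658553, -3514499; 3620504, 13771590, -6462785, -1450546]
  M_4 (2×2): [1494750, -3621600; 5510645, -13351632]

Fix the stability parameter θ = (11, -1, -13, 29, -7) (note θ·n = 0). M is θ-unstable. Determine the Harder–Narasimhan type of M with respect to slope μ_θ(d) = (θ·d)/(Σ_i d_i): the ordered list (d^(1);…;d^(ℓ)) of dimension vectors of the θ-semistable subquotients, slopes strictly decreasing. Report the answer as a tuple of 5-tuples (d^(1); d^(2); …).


Barcode: M ≅ I[1,4], I[2,3], I[2,5], I[3,3], I[5,5]. HN layers by μ_θ (5 steps, strictly decreasing):
  μ^(1)=29; μ^(2)=11; μ^(3)=-1; μ^(4)=-7; μ^(5)=-13

((0, 0, 0, 1, 0); (0, 0, 0, 1, 1); (1, 1, 1, 0, 0); (0, 2, 2, 0, 1); (0, 0, 1, 0, 0))


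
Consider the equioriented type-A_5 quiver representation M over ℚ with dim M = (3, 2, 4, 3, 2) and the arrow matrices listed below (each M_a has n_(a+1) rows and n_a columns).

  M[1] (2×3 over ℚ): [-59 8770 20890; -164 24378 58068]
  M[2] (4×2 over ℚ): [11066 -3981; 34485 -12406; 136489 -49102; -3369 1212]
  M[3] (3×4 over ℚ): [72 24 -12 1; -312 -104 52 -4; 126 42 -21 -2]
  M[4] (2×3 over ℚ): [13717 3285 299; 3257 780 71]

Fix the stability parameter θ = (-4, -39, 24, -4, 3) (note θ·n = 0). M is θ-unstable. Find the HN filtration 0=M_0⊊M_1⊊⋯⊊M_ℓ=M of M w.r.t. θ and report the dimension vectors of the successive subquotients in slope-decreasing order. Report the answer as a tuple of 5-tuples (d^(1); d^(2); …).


Barcode: M ≅ I[1,1], I[1,3], I[1,4], I[3,3], I[3,5], I[4,5]. HN layers by μ_θ (6 steps, strictly decreasing):
  μ^(1)=24; μ^(2)=10; μ^(3)=23/3; μ^(4)=3; μ^(5)=-4; μ^(6)=-43/2

((0, 0, 2, 0, 0); (0, 0, 1, 1, 0); (0, 0, 1, 1, 1); (0, 0, 0, 0, 1); (1, 0, 0, 1, 0); (2, 2, 0, 0, 0))


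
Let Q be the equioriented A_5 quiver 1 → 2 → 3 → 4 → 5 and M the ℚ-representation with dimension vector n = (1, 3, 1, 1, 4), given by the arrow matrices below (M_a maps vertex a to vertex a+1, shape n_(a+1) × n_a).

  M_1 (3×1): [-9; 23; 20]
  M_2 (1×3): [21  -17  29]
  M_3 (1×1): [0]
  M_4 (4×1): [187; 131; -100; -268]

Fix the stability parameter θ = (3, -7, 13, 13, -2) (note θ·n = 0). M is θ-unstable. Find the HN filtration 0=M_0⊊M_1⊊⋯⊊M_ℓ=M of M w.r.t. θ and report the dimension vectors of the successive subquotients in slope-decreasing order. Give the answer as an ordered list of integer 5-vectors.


Via rank(M_{q-1}∘⋯∘M_p): M ≅ I[1,2], I[2,2], I[2,3], I[4,5], I[5,5]^3.
μ_θ-semistable layers: μ^(1)=13; μ^(2)=11/2; μ^(3)=-2; μ^(4)=-7

((0, 0, 1, 0, 0); (0, 0, 0, 1, 1); (1, 1, 0, 0, 3); (0, 2, 0, 0, 0))


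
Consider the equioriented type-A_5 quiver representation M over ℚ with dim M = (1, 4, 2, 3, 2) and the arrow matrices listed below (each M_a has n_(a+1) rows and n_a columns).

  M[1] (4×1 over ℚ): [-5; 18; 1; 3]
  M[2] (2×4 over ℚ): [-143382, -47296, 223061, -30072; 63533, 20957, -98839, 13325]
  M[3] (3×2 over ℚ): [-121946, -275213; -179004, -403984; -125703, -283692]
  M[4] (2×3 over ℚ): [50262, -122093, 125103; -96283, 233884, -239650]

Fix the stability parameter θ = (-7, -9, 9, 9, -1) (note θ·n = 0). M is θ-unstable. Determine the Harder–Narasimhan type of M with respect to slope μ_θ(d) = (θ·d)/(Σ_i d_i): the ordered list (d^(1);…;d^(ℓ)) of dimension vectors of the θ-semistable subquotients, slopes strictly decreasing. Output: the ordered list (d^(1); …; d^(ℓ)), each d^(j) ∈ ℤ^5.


Via rank(M_{q-1}∘⋯∘M_p): M ≅ I[1,5], I[2,2]^2, I[2,5], I[4,4].
μ_θ-semistable layers: μ^(1)=9; μ^(2)=17/3; μ^(3)=-8; μ^(4)=-9

((0, 0, 0, 1, 0); (0, 0, 2, 2, 2); (1, 1, 0, 0, 0); (0, 3, 0, 0, 0))


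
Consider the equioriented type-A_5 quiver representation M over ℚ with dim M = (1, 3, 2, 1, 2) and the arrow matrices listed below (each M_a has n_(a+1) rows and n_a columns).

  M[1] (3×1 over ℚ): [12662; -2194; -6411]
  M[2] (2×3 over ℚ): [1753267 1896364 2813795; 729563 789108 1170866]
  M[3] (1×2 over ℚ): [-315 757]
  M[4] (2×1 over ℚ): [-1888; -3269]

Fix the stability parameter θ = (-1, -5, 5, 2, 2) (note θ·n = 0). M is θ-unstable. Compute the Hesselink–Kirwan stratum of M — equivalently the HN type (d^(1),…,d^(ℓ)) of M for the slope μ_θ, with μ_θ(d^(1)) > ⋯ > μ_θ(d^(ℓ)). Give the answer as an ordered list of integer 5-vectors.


Interval decomposition of M: I[1,5], I[2,2], I[2,3], I[5,5].
HN type (ℓ=5): μ^(1)=5; μ^(2)=3; μ^(3)=2; μ^(4)=-3; μ^(5)=-5

((0, 0, 1, 0, 0); (0, 0, 1, 1, 1); (0, 0, 0, 0, 1); (1, 1, 0, 0, 0); (0, 2, 0, 0, 0))


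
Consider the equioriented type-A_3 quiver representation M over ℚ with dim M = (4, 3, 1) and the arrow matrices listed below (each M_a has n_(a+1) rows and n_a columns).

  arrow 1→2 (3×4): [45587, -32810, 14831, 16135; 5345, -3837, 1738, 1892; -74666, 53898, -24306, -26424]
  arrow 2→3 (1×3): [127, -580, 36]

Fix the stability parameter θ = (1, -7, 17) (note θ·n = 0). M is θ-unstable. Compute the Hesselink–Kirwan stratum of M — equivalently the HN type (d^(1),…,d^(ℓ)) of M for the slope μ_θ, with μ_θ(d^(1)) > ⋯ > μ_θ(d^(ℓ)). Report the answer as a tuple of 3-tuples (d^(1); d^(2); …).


Interval decomposition of M: I[1,1], I[1,2]^2, I[1,3].
HN type (ℓ=3): μ^(1)=17; μ^(2)=1; μ^(3)=-3

((0, 0, 1); (1, 0, 0); (3, 3, 0))


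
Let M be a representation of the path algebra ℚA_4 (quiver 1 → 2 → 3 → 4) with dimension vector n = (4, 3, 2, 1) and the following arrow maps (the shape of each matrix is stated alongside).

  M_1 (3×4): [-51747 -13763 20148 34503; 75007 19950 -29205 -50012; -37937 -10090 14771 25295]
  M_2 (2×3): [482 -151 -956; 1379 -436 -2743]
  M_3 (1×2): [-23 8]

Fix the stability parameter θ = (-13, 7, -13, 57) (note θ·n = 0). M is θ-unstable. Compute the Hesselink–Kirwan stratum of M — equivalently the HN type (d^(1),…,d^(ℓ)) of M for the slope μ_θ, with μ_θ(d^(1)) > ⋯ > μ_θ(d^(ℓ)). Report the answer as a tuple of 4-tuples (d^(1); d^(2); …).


Interval decomposition of M: I[1,1], I[1,2], I[1,3], I[1,4].
HN type (ℓ=4): μ^(1)=57; μ^(2)=7; μ^(3)=-3; μ^(4)=-13

((0, 0, 0, 1); (0, 1, 0, 0); (0, 2, 2, 0); (4, 0, 0, 0))


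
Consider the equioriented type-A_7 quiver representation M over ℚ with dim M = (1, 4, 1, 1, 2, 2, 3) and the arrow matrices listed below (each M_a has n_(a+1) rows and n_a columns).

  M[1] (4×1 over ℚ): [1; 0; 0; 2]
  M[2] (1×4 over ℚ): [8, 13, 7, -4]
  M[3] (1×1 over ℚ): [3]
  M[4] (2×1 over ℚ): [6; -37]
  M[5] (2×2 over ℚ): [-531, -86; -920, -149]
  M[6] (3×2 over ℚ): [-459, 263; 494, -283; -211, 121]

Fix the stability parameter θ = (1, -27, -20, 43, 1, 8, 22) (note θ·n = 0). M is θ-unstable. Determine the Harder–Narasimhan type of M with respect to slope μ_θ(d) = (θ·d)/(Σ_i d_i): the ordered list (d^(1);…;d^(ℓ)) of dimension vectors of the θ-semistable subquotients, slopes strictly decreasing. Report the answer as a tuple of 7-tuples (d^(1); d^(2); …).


Barcode: M ≅ I[1,2], I[2,2]^2, I[2,7], I[5,7], I[7,7]. HN layers by μ_θ (7 steps, strictly decreasing):
  μ^(1)=22; μ^(2)=52/3; μ^(3)=8; μ^(4)=1; μ^(5)=-13; μ^(6)=-20; μ^(7)=-27

((0, 0, 0, 0, 0, 0, 3); (0, 0, 0, 1, 1, 1, 0); (0, 0, 0, 0, 0, 1, 0); (0, 0, 0, 0, 1, 0, 0); (1, 1, 0, 0, 0, 0, 0); (0, 0, 1, 0, 0, 0, 0); (0, 3, 0, 0, 0, 0, 0))


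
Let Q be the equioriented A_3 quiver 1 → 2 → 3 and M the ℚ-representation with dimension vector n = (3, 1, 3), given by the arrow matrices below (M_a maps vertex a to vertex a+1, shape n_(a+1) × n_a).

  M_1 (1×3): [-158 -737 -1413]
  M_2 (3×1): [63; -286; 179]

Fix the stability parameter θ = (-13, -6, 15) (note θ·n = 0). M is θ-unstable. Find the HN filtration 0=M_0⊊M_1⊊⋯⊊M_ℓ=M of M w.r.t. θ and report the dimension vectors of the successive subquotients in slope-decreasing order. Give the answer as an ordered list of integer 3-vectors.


Barcode: M ≅ I[1,1]^2, I[1,3], I[3,3]^2. HN layers by μ_θ (3 steps, strictly decreasing):
  μ^(1)=15; μ^(2)=-6; μ^(3)=-13

((0, 0, 3); (0, 1, 0); (3, 0, 0))


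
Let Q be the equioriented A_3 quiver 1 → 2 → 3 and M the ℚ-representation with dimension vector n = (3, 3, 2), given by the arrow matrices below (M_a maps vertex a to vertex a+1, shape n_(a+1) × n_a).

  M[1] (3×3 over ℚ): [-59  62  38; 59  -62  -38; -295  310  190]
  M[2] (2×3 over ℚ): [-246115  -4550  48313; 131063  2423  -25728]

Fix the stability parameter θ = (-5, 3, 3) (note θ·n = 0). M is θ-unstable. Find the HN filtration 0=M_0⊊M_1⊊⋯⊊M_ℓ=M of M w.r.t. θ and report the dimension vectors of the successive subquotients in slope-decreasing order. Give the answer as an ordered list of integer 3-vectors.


Barcode: M ≅ I[1,1]^2, I[1,2], I[2,3]^2. HN layers by μ_θ (2 steps, strictly decreasing):
  μ^(1)=3; μ^(2)=-5

((0, 3, 2); (3, 0, 0))


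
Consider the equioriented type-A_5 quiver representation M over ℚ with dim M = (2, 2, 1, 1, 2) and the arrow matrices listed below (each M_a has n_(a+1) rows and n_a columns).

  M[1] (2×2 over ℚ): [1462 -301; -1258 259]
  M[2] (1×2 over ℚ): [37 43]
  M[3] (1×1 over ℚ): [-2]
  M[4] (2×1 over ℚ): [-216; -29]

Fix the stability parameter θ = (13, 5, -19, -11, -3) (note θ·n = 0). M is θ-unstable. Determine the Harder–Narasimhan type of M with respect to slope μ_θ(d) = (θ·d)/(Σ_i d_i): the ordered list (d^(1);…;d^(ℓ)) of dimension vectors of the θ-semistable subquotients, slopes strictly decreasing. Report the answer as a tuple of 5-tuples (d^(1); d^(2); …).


Via rank(M_{q-1}∘⋯∘M_p): M ≅ I[1,1], I[1,2], I[2,5], I[5,5].
μ_θ-semistable layers: μ^(1)=13; μ^(2)=9; μ^(3)=-3; μ^(4)=-25/3

((1, 0, 0, 0, 0); (1, 1, 0, 0, 0); (0, 0, 0, 0, 2); (0, 1, 1, 1, 0))


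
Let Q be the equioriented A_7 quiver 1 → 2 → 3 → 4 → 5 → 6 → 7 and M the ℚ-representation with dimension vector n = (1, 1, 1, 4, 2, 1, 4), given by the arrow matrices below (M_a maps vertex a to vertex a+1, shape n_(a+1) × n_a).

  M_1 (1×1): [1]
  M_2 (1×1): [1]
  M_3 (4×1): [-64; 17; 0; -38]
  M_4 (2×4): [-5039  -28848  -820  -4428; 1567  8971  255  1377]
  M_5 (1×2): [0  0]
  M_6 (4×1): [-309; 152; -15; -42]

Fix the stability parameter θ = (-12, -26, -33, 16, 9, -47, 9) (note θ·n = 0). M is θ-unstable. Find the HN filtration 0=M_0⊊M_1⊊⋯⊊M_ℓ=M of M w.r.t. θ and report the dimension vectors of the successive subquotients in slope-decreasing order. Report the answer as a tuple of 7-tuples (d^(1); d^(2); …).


Via rank(M_{q-1}∘⋯∘M_p): M ≅ I[1,5], I[4,4]^2, I[4,5], I[6,7], I[7,7]^3.
μ_θ-semistable layers: μ^(1)=16; μ^(2)=25/2; μ^(3)=9; μ^(4)=-71/3; μ^(5)=-47

((0, 0, 0, 2, 0, 0, 0); (0, 0, 0, 2, 2, 0, 0); (0, 0, 0, 0, 0, 0, 4); (1, 1, 1, 0, 0, 0, 0); (0, 0, 0, 0, 0, 1, 0))


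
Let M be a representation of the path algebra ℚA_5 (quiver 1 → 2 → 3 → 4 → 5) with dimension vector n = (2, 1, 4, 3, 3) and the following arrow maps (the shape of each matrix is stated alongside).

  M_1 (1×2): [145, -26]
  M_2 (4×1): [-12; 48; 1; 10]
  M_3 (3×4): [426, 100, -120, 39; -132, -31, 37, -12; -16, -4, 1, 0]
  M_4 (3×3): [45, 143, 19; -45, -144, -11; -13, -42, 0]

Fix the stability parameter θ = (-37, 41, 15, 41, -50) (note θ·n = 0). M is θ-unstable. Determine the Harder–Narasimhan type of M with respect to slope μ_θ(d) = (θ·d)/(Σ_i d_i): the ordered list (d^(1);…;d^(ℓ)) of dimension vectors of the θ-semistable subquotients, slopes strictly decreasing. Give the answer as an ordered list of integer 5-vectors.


Interval decomposition of M: I[1,1], I[1,5], I[3,3], I[3,5]^2.
HN type (ℓ=4): μ^(1)=15; μ^(2)=47/4; μ^(3)=2; μ^(4)=-37

((0, 0, 1, 0, 0); (0, 1, 1, 1, 1); (0, 0, 2, 2, 2); (2, 0, 0, 0, 0))


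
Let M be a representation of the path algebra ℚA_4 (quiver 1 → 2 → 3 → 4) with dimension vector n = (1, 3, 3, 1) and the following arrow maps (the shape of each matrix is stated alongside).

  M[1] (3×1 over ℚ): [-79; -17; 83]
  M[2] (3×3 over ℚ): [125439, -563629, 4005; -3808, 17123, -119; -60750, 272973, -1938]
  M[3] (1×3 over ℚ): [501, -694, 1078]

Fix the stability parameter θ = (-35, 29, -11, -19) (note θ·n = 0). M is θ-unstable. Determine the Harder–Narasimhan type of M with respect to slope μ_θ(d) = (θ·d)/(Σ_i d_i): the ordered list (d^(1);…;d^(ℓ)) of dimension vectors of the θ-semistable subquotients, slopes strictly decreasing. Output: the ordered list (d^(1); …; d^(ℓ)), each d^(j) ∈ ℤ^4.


Interval decomposition of M: I[1,4], I[2,3]^2.
HN type (ℓ=3): μ^(1)=9; μ^(2)=-1/3; μ^(3)=-35

((0, 2, 2, 0); (0, 1, 1, 1); (1, 0, 0, 0))


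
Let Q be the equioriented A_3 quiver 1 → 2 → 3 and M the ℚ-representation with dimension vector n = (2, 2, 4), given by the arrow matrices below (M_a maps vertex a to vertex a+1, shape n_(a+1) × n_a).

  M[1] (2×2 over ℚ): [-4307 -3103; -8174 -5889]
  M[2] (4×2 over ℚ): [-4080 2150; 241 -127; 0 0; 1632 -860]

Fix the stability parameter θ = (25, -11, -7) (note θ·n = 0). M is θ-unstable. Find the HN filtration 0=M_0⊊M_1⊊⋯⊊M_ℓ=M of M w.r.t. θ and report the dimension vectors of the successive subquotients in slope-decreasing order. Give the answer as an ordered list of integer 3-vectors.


Via rank(M_{q-1}∘⋯∘M_p): M ≅ I[1,3]^2, I[3,3]^2.
μ_θ-semistable layers: μ^(1)=7/3; μ^(2)=-7

((2, 2, 2); (0, 0, 2))


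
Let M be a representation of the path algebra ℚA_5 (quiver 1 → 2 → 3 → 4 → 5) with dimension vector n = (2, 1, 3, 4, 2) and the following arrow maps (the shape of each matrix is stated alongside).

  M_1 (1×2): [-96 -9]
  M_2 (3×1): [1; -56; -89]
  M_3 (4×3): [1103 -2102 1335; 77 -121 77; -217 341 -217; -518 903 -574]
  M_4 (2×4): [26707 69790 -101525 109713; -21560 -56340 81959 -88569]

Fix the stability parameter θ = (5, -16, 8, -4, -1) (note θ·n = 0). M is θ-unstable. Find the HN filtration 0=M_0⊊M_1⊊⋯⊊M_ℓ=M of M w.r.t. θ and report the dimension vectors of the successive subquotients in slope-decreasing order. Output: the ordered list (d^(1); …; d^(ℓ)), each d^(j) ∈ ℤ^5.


Via rank(M_{q-1}∘⋯∘M_p): M ≅ I[1,1], I[1,3], I[3,5]^2, I[4,4]^2.
μ_θ-semistable layers: μ^(1)=8; μ^(2)=5; μ^(3)=1; μ^(4)=-4; μ^(5)=-11/2

((0, 0, 1, 0, 0); (1, 0, 0, 0, 0); (0, 0, 2, 2, 2); (0, 0, 0, 2, 0); (1, 1, 0, 0, 0))


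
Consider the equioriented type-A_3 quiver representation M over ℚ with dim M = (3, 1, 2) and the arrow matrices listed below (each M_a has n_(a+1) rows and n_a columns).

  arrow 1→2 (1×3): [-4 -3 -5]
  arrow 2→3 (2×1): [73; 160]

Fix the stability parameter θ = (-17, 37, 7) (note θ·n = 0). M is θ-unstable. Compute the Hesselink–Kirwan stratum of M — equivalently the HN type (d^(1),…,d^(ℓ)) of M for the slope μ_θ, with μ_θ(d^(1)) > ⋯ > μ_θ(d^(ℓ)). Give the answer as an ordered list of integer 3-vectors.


Via rank(M_{q-1}∘⋯∘M_p): M ≅ I[1,1]^2, I[1,3], I[3,3].
μ_θ-semistable layers: μ^(1)=22; μ^(2)=7; μ^(3)=-17

((0, 1, 1); (0, 0, 1); (3, 0, 0))


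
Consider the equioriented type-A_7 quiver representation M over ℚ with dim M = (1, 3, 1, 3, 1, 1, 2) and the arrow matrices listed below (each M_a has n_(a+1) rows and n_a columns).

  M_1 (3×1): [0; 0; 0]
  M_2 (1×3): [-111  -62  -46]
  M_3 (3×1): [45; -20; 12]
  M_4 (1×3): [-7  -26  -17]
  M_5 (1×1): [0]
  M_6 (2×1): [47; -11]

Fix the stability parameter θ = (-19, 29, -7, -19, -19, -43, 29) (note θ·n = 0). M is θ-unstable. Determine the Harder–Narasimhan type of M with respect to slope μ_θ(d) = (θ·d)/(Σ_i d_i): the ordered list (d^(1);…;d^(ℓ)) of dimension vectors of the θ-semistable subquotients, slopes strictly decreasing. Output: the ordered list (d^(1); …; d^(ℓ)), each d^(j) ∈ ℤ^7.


Interval decomposition of M: I[1,1], I[2,2]^2, I[2,5], I[4,4]^2, I[6,7], I[7,7].
HN type (ℓ=4): μ^(1)=29; μ^(2)=-4; μ^(3)=-19; μ^(4)=-43

((0, 2, 0, 0, 0, 0, 2); (0, 1, 1, 1, 1, 0, 0); (1, 0, 0, 2, 0, 0, 0); (0, 0, 0, 0, 0, 1, 0))


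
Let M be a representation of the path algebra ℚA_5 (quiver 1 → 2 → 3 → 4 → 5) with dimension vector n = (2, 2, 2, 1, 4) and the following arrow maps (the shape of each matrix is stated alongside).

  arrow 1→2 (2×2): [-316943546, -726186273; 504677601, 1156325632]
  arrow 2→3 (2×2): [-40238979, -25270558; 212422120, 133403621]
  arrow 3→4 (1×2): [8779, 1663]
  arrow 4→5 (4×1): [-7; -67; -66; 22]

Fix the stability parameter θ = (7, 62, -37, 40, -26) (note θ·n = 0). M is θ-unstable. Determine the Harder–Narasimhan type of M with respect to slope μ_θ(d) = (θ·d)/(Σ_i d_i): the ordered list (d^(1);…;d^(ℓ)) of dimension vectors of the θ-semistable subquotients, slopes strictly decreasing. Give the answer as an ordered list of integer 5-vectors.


Barcode: M ≅ I[1,3], I[1,5], I[5,5]^3. HN layers by μ_θ (4 steps, strictly decreasing):
  μ^(1)=25/2; μ^(2)=39/4; μ^(3)=7; μ^(4)=-26

((0, 1, 1, 0, 0); (0, 1, 1, 1, 1); (2, 0, 0, 0, 0); (0, 0, 0, 0, 3))


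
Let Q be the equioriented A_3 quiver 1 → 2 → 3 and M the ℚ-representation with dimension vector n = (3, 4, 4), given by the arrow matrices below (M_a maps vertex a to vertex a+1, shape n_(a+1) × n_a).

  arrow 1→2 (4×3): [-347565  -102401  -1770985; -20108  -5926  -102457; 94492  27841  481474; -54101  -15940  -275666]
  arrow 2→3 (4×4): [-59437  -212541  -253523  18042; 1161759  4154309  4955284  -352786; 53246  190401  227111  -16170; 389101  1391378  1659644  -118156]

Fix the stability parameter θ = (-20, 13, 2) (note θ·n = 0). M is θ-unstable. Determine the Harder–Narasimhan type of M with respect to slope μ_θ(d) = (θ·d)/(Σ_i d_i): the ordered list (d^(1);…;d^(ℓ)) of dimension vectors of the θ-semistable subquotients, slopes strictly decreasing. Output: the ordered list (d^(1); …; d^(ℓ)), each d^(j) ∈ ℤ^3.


Via rank(M_{q-1}∘⋯∘M_p): M ≅ I[1,3]^3, I[2,2], I[3,3].
μ_θ-semistable layers: μ^(1)=13; μ^(2)=15/2; μ^(3)=2; μ^(4)=-20

((0, 1, 0); (0, 3, 3); (0, 0, 1); (3, 0, 0))


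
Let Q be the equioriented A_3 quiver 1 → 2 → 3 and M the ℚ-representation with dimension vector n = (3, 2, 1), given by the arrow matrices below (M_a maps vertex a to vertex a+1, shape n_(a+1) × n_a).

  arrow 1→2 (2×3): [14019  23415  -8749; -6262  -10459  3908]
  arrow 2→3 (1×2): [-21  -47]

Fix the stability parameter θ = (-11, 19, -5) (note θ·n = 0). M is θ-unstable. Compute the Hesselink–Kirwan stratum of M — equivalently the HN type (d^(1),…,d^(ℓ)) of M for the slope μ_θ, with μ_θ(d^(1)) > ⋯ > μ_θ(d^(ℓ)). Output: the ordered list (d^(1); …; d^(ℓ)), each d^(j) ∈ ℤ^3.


Barcode: M ≅ I[1,1], I[1,2], I[1,3]. HN layers by μ_θ (3 steps, strictly decreasing):
  μ^(1)=19; μ^(2)=7; μ^(3)=-11

((0, 1, 0); (0, 1, 1); (3, 0, 0))


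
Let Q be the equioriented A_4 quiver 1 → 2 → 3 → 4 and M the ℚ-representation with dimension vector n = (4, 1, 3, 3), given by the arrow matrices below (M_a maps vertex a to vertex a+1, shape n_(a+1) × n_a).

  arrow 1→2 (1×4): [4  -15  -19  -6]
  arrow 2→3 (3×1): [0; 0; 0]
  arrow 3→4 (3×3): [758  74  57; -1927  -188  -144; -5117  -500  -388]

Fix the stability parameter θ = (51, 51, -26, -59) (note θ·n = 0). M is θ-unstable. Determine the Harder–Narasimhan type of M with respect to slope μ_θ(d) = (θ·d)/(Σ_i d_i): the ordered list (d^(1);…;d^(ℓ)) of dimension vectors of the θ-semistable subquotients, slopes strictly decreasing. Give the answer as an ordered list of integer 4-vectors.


Barcode: M ≅ I[1,1]^3, I[1,2], I[3,4]^3. HN layers by μ_θ (2 steps, strictly decreasing):
  μ^(1)=51; μ^(2)=-85/2

((4, 1, 0, 0); (0, 0, 3, 3))


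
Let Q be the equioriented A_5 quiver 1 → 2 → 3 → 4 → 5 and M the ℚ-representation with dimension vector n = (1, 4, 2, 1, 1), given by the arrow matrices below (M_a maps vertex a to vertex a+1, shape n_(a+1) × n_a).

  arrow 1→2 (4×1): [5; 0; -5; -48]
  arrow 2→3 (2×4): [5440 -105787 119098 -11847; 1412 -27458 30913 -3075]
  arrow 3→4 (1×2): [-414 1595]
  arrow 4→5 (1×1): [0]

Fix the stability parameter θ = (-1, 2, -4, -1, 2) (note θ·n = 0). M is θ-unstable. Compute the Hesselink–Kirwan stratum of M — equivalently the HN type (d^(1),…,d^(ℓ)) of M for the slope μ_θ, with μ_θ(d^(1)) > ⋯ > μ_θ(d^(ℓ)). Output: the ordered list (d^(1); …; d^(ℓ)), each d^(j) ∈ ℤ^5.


Barcode: M ≅ I[1,4], I[2,2]^2, I[2,3], I[5,5]. HN layers by μ_θ (2 steps, strictly decreasing):
  μ^(1)=2; μ^(2)=-1

((0, 2, 0, 0, 1); (1, 2, 2, 1, 0))


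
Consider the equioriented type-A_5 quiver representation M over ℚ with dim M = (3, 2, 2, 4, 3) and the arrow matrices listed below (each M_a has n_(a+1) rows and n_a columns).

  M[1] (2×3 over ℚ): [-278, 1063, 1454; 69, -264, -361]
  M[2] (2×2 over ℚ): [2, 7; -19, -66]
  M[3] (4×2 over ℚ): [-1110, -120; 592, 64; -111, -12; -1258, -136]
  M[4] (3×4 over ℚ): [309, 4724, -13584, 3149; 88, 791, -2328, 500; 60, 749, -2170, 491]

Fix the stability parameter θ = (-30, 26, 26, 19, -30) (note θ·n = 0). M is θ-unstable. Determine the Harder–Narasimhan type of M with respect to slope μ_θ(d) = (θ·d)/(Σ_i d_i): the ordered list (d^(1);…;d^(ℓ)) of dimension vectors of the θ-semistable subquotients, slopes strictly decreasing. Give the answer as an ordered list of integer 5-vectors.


Interval decomposition of M: I[1,1], I[1,3], I[1,4], I[4,5]^3.
HN type (ℓ=4): μ^(1)=26; μ^(2)=71/3; μ^(3)=-11/2; μ^(4)=-30

((0, 1, 1, 0, 0); (0, 1, 1, 1, 0); (0, 0, 0, 3, 3); (3, 0, 0, 0, 0))


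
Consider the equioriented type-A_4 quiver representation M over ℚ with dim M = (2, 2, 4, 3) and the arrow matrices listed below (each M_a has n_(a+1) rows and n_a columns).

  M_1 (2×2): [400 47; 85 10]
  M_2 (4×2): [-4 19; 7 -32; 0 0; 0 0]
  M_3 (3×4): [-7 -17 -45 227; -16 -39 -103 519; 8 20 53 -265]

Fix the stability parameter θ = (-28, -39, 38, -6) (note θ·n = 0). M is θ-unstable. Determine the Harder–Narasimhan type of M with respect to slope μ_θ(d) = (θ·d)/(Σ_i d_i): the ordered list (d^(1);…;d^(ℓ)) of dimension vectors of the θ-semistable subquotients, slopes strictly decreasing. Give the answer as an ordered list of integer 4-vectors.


Via rank(M_{q-1}∘⋯∘M_p): M ≅ I[1,4]^2, I[3,3], I[3,4].
μ_θ-semistable layers: μ^(1)=38; μ^(2)=16; μ^(3)=-67/2

((0, 0, 1, 0); (0, 0, 3, 3); (2, 2, 0, 0))


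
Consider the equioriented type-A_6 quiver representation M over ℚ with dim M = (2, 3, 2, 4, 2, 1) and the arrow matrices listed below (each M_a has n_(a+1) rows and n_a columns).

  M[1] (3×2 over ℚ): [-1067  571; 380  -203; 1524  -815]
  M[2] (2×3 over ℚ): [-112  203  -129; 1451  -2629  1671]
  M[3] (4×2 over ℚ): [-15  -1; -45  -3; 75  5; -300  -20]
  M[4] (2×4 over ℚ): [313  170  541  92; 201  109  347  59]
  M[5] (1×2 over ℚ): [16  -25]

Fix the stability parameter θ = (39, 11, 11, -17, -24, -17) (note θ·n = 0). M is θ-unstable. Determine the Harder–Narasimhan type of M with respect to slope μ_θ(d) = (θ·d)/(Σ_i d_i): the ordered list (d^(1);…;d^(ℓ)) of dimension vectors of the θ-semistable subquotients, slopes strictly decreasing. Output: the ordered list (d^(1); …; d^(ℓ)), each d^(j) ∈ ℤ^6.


Barcode: M ≅ I[1,3], I[1,6], I[2,2], I[4,4]^2, I[4,5]. HN layers by μ_θ (5 steps, strictly decreasing):
  μ^(1)=61/3; μ^(2)=11; μ^(3)=1/2; μ^(4)=-17; μ^(5)=-41/2

((1, 1, 1, 0, 0, 0); (0, 1, 0, 0, 0, 0); (1, 1, 1, 1, 1, 1); (0, 0, 0, 2, 0, 0); (0, 0, 0, 1, 1, 0))


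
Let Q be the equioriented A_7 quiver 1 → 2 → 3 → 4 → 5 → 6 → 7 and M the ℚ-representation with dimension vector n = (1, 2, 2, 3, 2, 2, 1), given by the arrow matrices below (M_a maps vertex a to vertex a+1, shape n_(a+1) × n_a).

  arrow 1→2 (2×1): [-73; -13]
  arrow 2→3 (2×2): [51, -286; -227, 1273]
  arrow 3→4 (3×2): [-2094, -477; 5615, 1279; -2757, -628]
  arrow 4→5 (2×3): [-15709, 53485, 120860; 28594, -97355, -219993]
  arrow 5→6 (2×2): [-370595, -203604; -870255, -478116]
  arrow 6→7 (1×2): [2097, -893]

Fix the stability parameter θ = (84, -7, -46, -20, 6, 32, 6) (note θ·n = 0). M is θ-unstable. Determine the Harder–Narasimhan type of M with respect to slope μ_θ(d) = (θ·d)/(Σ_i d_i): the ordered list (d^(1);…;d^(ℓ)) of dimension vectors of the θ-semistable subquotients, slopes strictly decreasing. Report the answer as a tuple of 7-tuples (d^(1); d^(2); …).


Barcode: M ≅ I[1,6], I[2,5], I[4,4], I[6,7]. HN layers by μ_θ (6 steps, strictly decreasing):
  μ^(1)=32; μ^(2)=19; μ^(3)=6; μ^(4)=11/4; μ^(5)=-20; μ^(6)=-53/2

((0, 0, 0, 0, 0, 1, 0); (0, 0, 0, 0, 0, 1, 1); (0, 0, 0, 0, 2, 0, 0); (1, 1, 1, 1, 0, 0, 0); (0, 0, 0, 2, 0, 0, 0); (0, 1, 1, 0, 0, 0, 0))


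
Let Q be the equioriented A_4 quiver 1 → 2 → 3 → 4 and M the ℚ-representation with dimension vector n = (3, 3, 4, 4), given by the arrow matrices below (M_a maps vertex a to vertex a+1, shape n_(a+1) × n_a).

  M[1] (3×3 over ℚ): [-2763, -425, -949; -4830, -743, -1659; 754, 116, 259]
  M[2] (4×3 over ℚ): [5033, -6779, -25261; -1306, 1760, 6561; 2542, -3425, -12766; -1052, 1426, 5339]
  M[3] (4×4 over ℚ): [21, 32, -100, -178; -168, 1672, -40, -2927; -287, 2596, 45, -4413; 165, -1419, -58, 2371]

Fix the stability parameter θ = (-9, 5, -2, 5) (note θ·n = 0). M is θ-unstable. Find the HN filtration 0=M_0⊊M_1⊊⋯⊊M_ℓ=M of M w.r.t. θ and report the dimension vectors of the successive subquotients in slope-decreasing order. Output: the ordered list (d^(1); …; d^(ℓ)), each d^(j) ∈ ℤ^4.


Barcode: M ≅ I[1,4]^3, I[3,4]. HN layers by μ_θ (4 steps, strictly decreasing):
  μ^(1)=5; μ^(2)=3/2; μ^(3)=-2; μ^(4)=-9

((0, 0, 0, 4); (0, 3, 3, 0); (0, 0, 1, 0); (3, 0, 0, 0))


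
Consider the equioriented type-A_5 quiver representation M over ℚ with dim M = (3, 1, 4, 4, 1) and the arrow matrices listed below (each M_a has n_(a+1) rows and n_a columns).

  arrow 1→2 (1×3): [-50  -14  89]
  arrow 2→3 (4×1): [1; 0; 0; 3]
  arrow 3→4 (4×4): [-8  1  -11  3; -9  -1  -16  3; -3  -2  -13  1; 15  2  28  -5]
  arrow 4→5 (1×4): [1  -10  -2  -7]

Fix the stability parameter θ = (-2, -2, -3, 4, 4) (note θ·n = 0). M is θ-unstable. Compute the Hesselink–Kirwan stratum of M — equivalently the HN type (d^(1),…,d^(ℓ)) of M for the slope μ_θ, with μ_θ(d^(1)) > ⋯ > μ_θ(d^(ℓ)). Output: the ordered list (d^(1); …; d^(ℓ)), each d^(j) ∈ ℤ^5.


Interval decomposition of M: I[1,1]^2, I[1,5], I[3,4]^3.
HN type (ℓ=4): μ^(1)=4; μ^(2)=-2; μ^(3)=-7/3; μ^(4)=-3

((0, 0, 0, 4, 1); (2, 0, 0, 0, 0); (1, 1, 1, 0, 0); (0, 0, 3, 0, 0))


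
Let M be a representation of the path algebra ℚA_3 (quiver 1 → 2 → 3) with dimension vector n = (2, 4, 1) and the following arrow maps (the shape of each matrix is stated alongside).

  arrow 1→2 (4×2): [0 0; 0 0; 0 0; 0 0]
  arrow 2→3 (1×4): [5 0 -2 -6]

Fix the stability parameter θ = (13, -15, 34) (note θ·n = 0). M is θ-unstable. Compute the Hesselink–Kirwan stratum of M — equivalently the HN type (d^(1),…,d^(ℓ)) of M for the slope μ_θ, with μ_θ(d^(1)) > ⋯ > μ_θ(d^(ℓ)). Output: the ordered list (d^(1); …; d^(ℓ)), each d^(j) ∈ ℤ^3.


Barcode: M ≅ I[1,1]^2, I[2,2]^3, I[2,3]. HN layers by μ_θ (3 steps, strictly decreasing):
  μ^(1)=34; μ^(2)=13; μ^(3)=-15

((0, 0, 1); (2, 0, 0); (0, 4, 0))


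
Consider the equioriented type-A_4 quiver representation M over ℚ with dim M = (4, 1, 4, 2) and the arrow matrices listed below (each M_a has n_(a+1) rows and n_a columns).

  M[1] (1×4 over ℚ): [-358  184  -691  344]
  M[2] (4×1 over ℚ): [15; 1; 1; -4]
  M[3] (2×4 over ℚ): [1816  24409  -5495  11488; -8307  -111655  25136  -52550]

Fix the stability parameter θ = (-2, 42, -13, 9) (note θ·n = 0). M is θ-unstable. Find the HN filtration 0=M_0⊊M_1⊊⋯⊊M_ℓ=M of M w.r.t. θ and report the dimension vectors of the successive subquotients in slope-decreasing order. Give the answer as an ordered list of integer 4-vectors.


Barcode: M ≅ I[1,1]^3, I[1,4], I[3,3]^2, I[3,4]. HN layers by μ_θ (4 steps, strictly decreasing):
  μ^(1)=38/3; μ^(2)=9; μ^(3)=-2; μ^(4)=-13

((0, 1, 1, 1); (0, 0, 0, 1); (4, 0, 0, 0); (0, 0, 3, 0))


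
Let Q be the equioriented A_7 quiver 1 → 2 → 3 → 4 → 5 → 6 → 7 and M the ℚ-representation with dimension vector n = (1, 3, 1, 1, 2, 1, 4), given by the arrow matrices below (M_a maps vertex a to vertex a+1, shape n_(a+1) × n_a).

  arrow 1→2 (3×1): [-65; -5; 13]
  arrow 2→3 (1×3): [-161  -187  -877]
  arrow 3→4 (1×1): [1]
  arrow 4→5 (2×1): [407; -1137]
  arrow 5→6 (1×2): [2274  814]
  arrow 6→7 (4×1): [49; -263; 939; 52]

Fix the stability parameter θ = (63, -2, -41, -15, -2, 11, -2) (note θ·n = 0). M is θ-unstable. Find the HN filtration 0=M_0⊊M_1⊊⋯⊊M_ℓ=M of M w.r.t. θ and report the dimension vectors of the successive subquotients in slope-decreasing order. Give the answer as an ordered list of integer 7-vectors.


Via rank(M_{q-1}∘⋯∘M_p): M ≅ I[1,5], I[2,2]^2, I[5,7], I[7,7]^3.
μ_θ-semistable layers: μ^(1)=9/2; μ^(2)=3/5; μ^(3)=-2

((0, 0, 0, 0, 0, 1, 1); (1, 1, 1, 1, 1, 0, 0); (0, 2, 0, 0, 1, 0, 3))


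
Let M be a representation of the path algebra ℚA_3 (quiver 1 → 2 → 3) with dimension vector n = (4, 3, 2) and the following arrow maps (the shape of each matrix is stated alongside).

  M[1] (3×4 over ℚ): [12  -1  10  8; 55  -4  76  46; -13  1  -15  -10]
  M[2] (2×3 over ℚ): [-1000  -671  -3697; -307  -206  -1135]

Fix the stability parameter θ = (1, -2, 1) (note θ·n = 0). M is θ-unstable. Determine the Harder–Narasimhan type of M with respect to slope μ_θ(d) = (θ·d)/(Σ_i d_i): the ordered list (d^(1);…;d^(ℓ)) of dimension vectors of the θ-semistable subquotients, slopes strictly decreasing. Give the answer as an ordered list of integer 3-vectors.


Barcode: M ≅ I[1,1], I[1,2], I[1,3]^2. HN layers by μ_θ (2 steps, strictly decreasing):
  μ^(1)=1; μ^(2)=-1/2

((1, 0, 2); (3, 3, 0))


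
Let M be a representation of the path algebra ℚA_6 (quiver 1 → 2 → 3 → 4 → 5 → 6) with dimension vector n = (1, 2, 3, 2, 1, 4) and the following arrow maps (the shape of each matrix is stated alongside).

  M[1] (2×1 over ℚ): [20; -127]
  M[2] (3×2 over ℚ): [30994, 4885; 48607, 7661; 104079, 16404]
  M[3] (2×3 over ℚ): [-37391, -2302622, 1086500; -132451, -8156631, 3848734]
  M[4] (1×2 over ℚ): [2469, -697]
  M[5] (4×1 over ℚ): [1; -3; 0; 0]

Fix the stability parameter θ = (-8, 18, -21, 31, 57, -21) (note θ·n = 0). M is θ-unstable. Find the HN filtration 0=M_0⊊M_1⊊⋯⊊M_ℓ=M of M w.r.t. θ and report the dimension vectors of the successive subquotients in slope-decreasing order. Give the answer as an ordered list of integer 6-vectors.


Interval decomposition of M: I[1,6], I[2,4], I[3,3], I[6,6]^3.
HN type (ℓ=5): μ^(1)=31; μ^(2)=67/3; μ^(3)=-3/2; μ^(4)=-8; μ^(5)=-21

((0, 0, 0, 1, 0, 0); (0, 0, 0, 1, 1, 1); (0, 2, 2, 0, 0, 0); (1, 0, 0, 0, 0, 0); (0, 0, 1, 0, 0, 3))


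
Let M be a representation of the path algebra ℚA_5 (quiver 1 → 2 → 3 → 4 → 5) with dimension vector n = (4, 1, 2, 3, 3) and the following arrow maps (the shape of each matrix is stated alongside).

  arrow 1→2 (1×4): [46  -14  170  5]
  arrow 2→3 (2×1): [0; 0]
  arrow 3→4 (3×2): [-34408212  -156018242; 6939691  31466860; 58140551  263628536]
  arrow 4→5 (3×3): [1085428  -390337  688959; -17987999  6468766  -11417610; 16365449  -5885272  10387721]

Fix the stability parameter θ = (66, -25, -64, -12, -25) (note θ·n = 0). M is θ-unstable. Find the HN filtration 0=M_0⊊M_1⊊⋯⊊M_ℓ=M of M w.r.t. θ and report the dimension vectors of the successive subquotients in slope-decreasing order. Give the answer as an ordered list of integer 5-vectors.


Interval decomposition of M: I[1,1]^3, I[1,2], I[3,5]^2, I[4,5].
HN type (ℓ=4): μ^(1)=66; μ^(2)=41/2; μ^(3)=-37/2; μ^(4)=-64

((3, 0, 0, 0, 0); (1, 1, 0, 0, 0); (0, 0, 0, 3, 3); (0, 0, 2, 0, 0))


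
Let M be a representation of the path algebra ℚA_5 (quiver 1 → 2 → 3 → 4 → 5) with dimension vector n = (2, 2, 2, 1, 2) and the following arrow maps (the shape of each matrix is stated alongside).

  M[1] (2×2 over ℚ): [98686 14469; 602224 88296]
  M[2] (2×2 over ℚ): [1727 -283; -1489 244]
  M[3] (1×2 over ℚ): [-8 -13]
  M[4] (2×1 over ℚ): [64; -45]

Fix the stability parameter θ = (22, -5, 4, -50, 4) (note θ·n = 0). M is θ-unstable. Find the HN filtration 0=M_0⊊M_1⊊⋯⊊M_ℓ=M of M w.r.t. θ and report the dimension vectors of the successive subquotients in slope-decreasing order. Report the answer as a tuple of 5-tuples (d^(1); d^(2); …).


Barcode: M ≅ I[1,1], I[1,5], I[2,3], I[5,5]. HN layers by μ_θ (4 steps, strictly decreasing):
  μ^(1)=22; μ^(2)=4; μ^(3)=-5; μ^(4)=-29/4

((1, 0, 0, 0, 0); (0, 0, 1, 0, 2); (0, 1, 0, 0, 0); (1, 1, 1, 1, 0))


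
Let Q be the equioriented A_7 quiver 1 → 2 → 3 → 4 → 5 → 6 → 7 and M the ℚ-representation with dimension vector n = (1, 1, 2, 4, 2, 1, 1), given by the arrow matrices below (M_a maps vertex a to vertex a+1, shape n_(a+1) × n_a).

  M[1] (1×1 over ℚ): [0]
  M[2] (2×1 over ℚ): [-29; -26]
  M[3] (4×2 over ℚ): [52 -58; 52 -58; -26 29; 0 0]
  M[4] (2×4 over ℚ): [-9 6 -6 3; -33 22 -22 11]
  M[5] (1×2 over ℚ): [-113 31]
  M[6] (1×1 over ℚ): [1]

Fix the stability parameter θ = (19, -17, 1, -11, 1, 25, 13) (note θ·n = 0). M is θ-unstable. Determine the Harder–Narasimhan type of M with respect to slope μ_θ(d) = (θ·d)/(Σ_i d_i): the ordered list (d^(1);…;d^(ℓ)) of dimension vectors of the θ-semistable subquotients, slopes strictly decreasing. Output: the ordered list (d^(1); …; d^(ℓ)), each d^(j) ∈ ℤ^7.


Via rank(M_{q-1}∘⋯∘M_p): M ≅ I[1,1], I[2,3], I[3,4], I[4,4]^2, I[4,7], I[5,5].
μ_θ-semistable layers: μ^(1)=19; μ^(2)=1; μ^(3)=-5; μ^(4)=-11; μ^(5)=-17

((1, 0, 0, 0, 0, 1, 1); (0, 0, 1, 0, 2, 0, 0); (0, 0, 1, 1, 0, 0, 0); (0, 0, 0, 3, 0, 0, 0); (0, 1, 0, 0, 0, 0, 0))


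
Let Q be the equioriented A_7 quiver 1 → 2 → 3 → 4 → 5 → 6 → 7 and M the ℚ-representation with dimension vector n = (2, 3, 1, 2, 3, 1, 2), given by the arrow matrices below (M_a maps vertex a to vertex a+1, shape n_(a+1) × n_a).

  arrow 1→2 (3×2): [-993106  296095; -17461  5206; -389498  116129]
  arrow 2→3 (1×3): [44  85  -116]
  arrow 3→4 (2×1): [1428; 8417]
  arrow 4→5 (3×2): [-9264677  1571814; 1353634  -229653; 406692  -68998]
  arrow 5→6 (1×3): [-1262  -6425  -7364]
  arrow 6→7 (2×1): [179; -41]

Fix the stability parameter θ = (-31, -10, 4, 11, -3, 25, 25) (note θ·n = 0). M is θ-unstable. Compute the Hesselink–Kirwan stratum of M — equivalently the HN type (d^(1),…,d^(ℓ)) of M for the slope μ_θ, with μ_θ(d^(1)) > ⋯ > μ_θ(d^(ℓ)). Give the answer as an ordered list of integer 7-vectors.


Barcode: M ≅ I[1,2], I[1,7], I[2,2], I[4,5], I[5,5], I[7,7]. HN layers by μ_θ (5 steps, strictly decreasing):
  μ^(1)=25; μ^(2)=4; μ^(3)=-3; μ^(4)=-10; μ^(5)=-31

((0, 0, 0, 0, 0, 1, 2); (0, 0, 1, 2, 2, 0, 0); (0, 0, 0, 0, 1, 0, 0); (0, 3, 0, 0, 0, 0, 0); (2, 0, 0, 0, 0, 0, 0))


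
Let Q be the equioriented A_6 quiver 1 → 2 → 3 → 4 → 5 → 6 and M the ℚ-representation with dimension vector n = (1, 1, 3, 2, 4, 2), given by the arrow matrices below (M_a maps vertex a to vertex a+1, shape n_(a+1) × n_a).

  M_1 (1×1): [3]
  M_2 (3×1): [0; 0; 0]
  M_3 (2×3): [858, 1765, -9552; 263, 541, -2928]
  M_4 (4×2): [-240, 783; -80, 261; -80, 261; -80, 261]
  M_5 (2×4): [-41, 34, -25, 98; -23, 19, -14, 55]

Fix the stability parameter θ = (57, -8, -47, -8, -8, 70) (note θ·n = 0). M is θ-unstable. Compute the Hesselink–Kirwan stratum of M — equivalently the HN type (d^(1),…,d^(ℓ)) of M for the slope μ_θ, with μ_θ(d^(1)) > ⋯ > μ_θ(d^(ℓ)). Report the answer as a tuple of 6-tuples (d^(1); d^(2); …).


Interval decomposition of M: I[1,2], I[3,3], I[3,4], I[3,6], I[5,5]^2, I[5,6].
HN type (ℓ=4): μ^(1)=70; μ^(2)=49/2; μ^(3)=-8; μ^(4)=-47

((0, 0, 0, 0, 0, 2); (1, 1, 0, 0, 0, 0); (0, 0, 0, 2, 4, 0); (0, 0, 3, 0, 0, 0))


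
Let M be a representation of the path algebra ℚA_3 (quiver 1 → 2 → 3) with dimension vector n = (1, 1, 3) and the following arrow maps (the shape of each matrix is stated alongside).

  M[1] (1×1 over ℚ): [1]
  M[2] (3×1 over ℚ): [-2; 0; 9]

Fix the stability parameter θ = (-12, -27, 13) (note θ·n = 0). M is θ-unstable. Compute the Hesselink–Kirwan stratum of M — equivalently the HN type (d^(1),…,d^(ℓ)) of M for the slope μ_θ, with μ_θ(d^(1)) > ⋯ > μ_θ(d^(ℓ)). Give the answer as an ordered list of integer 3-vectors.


Via rank(M_{q-1}∘⋯∘M_p): M ≅ I[1,3], I[3,3]^2.
μ_θ-semistable layers: μ^(1)=13; μ^(2)=-39/2

((0, 0, 3); (1, 1, 0))


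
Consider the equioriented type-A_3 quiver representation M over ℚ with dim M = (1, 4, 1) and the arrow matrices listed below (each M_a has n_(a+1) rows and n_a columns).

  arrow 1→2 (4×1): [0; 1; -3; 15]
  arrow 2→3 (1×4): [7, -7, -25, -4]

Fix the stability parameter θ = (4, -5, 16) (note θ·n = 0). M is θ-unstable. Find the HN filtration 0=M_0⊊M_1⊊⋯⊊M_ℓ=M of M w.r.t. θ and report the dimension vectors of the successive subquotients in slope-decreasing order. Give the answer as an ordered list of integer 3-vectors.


Barcode: M ≅ I[1,3], I[2,2]^3. HN layers by μ_θ (3 steps, strictly decreasing):
  μ^(1)=16; μ^(2)=-1/2; μ^(3)=-5

((0, 0, 1); (1, 1, 0); (0, 3, 0))


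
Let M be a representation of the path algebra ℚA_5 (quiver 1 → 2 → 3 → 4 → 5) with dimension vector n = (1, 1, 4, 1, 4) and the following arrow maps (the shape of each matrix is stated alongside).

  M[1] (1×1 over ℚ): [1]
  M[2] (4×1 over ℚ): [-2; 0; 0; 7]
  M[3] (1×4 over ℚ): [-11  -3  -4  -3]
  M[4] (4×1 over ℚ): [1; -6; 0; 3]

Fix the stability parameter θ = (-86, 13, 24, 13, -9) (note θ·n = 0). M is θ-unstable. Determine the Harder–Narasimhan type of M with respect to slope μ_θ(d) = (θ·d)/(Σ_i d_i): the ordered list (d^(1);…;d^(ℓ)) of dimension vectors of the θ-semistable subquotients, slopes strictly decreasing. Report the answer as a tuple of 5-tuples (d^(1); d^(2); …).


Interval decomposition of M: I[1,5], I[3,3]^3, I[5,5]^3.
HN type (ℓ=4): μ^(1)=24; μ^(2)=41/4; μ^(3)=-9; μ^(4)=-86

((0, 0, 3, 0, 0); (0, 1, 1, 1, 1); (0, 0, 0, 0, 3); (1, 0, 0, 0, 0))


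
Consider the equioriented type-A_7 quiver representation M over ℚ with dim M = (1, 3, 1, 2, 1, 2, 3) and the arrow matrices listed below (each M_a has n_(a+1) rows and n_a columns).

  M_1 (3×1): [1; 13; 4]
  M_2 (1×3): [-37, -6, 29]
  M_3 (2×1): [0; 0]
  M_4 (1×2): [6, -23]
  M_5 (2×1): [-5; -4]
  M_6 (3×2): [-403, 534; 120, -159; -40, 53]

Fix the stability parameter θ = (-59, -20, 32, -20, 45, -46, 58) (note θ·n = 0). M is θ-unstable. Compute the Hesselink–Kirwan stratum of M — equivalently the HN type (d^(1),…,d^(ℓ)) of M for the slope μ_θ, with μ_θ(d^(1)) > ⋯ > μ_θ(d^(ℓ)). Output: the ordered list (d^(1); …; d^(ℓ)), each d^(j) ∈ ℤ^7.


Via rank(M_{q-1}∘⋯∘M_p): M ≅ I[1,3], I[2,2]^2, I[4,4], I[4,7], I[6,7], I[7,7].
μ_θ-semistable layers: μ^(1)=58; μ^(2)=32; μ^(3)=-1/2; μ^(4)=-20; μ^(5)=-46; μ^(6)=-59

((0, 0, 0, 0, 0, 0, 3); (0, 0, 1, 0, 0, 0, 0); (0, 0, 0, 0, 1, 1, 0); (0, 3, 0, 2, 0, 0, 0); (0, 0, 0, 0, 0, 1, 0); (1, 0, 0, 0, 0, 0, 0))
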